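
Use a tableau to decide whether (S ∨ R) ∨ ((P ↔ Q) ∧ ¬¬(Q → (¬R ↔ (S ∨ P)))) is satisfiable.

Initial set: {T ((S ∨ R) ∨ ((P ↔ Q) ∧ ¬¬(Q → (¬R ↔ (S ∨ P)))))}.
T ((S ∨ R) ∨ ((P ↔ Q) ∧ ¬¬(Q → (¬R ↔ (S ∨ P))))): β-rule — branch into T (S ∨ R)  //  T ((P ↔ Q) ∧ ¬¬(Q → (¬R ↔ (S ∨ P)))).
  branch 1 (add T (S ∨ R)):
    T (S ∨ R): β-rule — branch into T S  //  T R.
      branch 1.1 (add T S):
        ○ open, literals {S=1}.
      branch 1.2 (add T R):
        ○ open, literals {R=1}.
  branch 2 (add T ((P ↔ Q) ∧ ¬¬(Q → (¬R ↔ (S ∨ P))))):
    T ((P ↔ Q) ∧ ¬¬(Q → (¬R ↔ (S ∨ P)))): α-rule — add T (P ↔ Q), T ¬¬(Q → (¬R ↔ (S ∨ P))).
    T ¬¬(Q → (¬R ↔ (S ∨ P))): drop double negation, giving T (Q → (¬R ↔ (S ∨ P))).
    T (P ↔ Q): β-rule — branch into T P, T Q  //  F P, F Q.
      branch 2.1 (add T P, T Q):
        T (Q → (¬R ↔ (S ∨ P))): β-rule — branch into F Q  //  T (¬R ↔ (S ∨ P)).
          branch 2.1.1 (add F Q):
            × closes — contains both Q and ¬Q.
          branch 2.1.2 (add T (¬R ↔ (S ∨ P))):
            T (¬R ↔ (S ∨ P)): β-rule — branch into T ¬R, T (S ∨ P)  //  F ¬R, F (S ∨ P).
              branch 2.1.2.1 (add T ¬R, T (S ∨ P)):
                T (S ∨ P): β-rule — branch into T S  //  T P.
                  branch 2.1.2.1.1 (add T S):
                    ○ open, literals {P=1, Q=1, R=0, S=1}.
                  branch 2.1.2.1.2 (add T P):
                    ○ open, literals {P=1, Q=1, R=0}.
              branch 2.1.2.2 (add F ¬R, F (S ∨ P)):
                F (S ∨ P): α-rule — add F S, F P.
                × closes — contains both P and ¬P.
      branch 2.2 (add F P, F Q):
        T (Q → (¬R ↔ (S ∨ P))): β-rule — branch into F Q  //  T (¬R ↔ (S ∨ P)).
          branch 2.2.1 (add F Q):
            ○ open, literals {P=0, Q=0}.
          branch 2.2.2 (add T (¬R ↔ (S ∨ P))):
            T (¬R ↔ (S ∨ P)): β-rule — branch into T ¬R, T (S ∨ P)  //  F ¬R, F (S ∨ P).
              branch 2.2.2.1 (add T ¬R, T (S ∨ P)):
                T (S ∨ P): β-rule — branch into T S  //  T P.
                  branch 2.2.2.1.1 (add T S):
                    ○ open, literals {P=0, Q=0, R=0, S=1}.
                  branch 2.2.2.1.2 (add T P):
                    × closes — contains both P and ¬P.
              branch 2.2.2.2 (add F ¬R, F (S ∨ P)):
                F (S ∨ P): α-rule — add F S, F P.
                ○ open, literals {P=0, Q=0, R=1, S=0}.
3 branches closed, 7 open.
An open branch gives a satisfying assignment: S=1.

Satisfiable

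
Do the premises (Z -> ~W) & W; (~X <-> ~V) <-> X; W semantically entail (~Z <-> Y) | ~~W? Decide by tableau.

Yes

Initial set: {((Z -> ~W) & W); ((~X <-> ~V) <-> X); W; ~((~Z <-> Y) | ~~W)}.
((Z -> ~W) & W): α-rule — add (Z -> ~W), W.
~((~Z <-> Y) | ~~W): α-rule — add ~(~Z <-> Y), ~~~W.
~~~W: drop double negation, giving ~W.
× closes — contains both W and ~W.
All 1 branch closes.
Every branch closed, so the premises entail the conclusion.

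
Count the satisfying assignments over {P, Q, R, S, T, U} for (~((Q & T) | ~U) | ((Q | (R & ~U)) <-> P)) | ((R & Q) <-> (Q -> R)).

Initial set: {((~((Q & T) | ~U) | ((Q | (R & ~U)) <-> P)) | ((R & Q) <-> (Q -> R)))}.
((~((Q & T) | ~U) | ((Q | (R & ~U)) <-> P)) | ((R & Q) <-> (Q -> R))): β-rule — branch into (~((Q & T) | ~U) | ((Q | (R & ~U)) <-> P))  //  ((R & Q) <-> (Q -> R)).
  branch 1 (add (~((Q & T) | ~U) | ((Q | (R & ~U)) <-> P))):
    (~((Q & T) | ~U) | ((Q | (R & ~U)) <-> P)): β-rule — branch into ~((Q & T) | ~U)  //  ((Q | (R & ~U)) <-> P).
      branch 1.1 (add ~((Q & T) | ~U)):
        ~((Q & T) | ~U): α-rule — add ~(Q & T), ~~U.
        ~(Q & T): β-rule — branch into ~Q  //  ~T.
          branch 1.1.1 (add ~Q):
            ○ open, literals {Q=0, U=1}.
          branch 1.1.2 (add ~T):
            ○ open, literals {T=0, U=1}.
      branch 1.2 (add ((Q | (R & ~U)) <-> P)):
        ((Q | (R & ~U)) <-> P): β-rule — branch into (Q | (R & ~U)), P  //  ~(Q | (R & ~U)), ~P.
          branch 1.2.1 (add (Q | (R & ~U)), P):
            (Q | (R & ~U)): β-rule — branch into Q  //  (R & ~U).
              branch 1.2.1.1 (add Q):
                ○ open, literals {P=1, Q=1}.
              branch 1.2.1.2 (add (R & ~U)):
                (R & ~U): α-rule — add R, ~U.
                ○ open, literals {P=1, R=1, U=0}.
          branch 1.2.2 (add ~(Q | (R & ~U)), ~P):
            ~(Q | (R & ~U)): α-rule — add ~Q, ~(R & ~U).
            ~(R & ~U): β-rule — branch into ~R  //  ~~U.
              branch 1.2.2.1 (add ~R):
                ○ open, literals {P=0, Q=0, R=0}.
              branch 1.2.2.2 (add ~~U):
                ○ open, literals {P=0, Q=0, U=1}.
  branch 2 (add ((R & Q) <-> (Q -> R))):
    ((R & Q) <-> (Q -> R)): β-rule — branch into (R & Q), (Q -> R)  //  ~(R & Q), ~(Q -> R).
      branch 2.1 (add (R & Q), (Q -> R)):
        (R & Q): α-rule — add R, Q.
        (Q -> R): β-rule — branch into ~Q  //  R.
          branch 2.1.1 (add ~Q):
            × closes — contains both Q and ~Q.
          branch 2.1.2 (add R):
            ○ open, literals {Q=1, R=1}.
      branch 2.2 (add ~(R & Q), ~(Q -> R)):
        ~(Q -> R): α-rule — add Q, ~R.
        ~(R & Q): β-rule — branch into ~R  //  ~Q.
          branch 2.2.1 (add ~R):
            ○ open, literals {Q=1, R=0}.
          branch 2.2.2 (add ~Q):
            × closes — contains both Q and ~Q.
2 branches closed, 8 open.
Each open branch fixes some atoms; the unmentioned ones are free. Counting distinct full assignments: branch {Q=0, U=1} (P, R, S, T) contributes 16 new; branch {T=0, U=1} (P, Q, R, S) contributes 8 new; branch {P=1, Q=1} (R, S, T, U) contributes 12 new; branch {P=1, R=1, U=0} (Q, S, T) contributes 4 new; branch {P=0, Q=0, R=0} (S, T, U) contributes 4 new; branch {P=0, Q=0, U=1} (R, S, T) contributes 0 new; branch {Q=1, R=1} (P, S, T, U) contributes 6 new; branch {Q=1, R=0} (P, S, T, U) contributes 6 new. Total: 56.

56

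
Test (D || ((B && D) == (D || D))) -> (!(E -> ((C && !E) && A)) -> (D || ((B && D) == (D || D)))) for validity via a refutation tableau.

Valid

Assume the negation and expand:
Initial set: {!((D || ((B && D) == (D || D))) -> (!(E -> ((C && !E) && A)) -> (D || ((B && D) == (D || D)))))}.
!((D || ((B && D) == (D || D))) -> (!(E -> ((C && !E) && A)) -> (D || ((B && D) == (D || D))))): α-rule — add (D || ((B && D) == (D || D))), !(!(E -> ((C && !E) && A)) -> (D || ((B && D) == (D || D)))).
!(!(E -> ((C && !E) && A)) -> (D || ((B && D) == (D || D)))): α-rule — add !(E -> ((C && !E) && A)), !(D || ((B && D) == (D || D))).
!(E -> ((C && !E) && A)): α-rule — add E, !((C && !E) && A).
!(D || ((B && D) == (D || D))): α-rule — add !D, !((B && D) == (D || D)).
(D || ((B && D) == (D || D))): β-rule — branch into D  //  ((B && D) == (D || D)).
  branch 1 (add D):
    × closes — contains both D and !D.
  branch 2 (add ((B && D) == (D || D))):
    !((C && !E) && A): β-rule — branch into !(C && !E)  //  !A.
      branch 2.1 (add !(C && !E)):
        !((B && D) == (D || D)): β-rule — branch into (B && D), !(D || D)  //  !(B && D), (D || D).
          branch 2.1.1 (add (B && D), !(D || D)):
            (B && D): α-rule — add B, D.
            × closes — contains both D and !D.
          branch 2.1.2 (add !(B && D), (D || D)):
            ((B && D) == (D || D)): β-rule — branch into (B && D), (D || D)  //  !(B && D), !(D || D).
              branch 2.1.2.1 (add (B && D), (D || D)):
                (B && D): α-rule — add B, D.
                × closes — contains both D and !D.
              branch 2.1.2.2 (add !(B && D), !(D || D)):
                !(D || D): α-rule — add !D, !D.
                !(C && !E): β-rule — branch into !C  //  !!E.
                  branch 2.1.2.2.1 (add !C):
                    !(B && D): β-rule — branch into !B  //  !D.
                      branch 2.1.2.2.1.1 (add !B):
                        (D || D): β-rule — branch into D  //  D.
                          branch 2.1.2.2.1.1.1 (add D):
                            × closes — contains both D and !D.
                          branch 2.1.2.2.1.1.2 (add D):
                            × closes — contains both D and !D.
                      branch 2.1.2.2.1.2 (add !D):
                        (D || D): β-rule — branch into D  //  D.
                          branch 2.1.2.2.1.2.1 (add D):
                            × closes — contains both D and !D.
                          branch 2.1.2.2.1.2.2 (add D):
                            × closes — contains both D and !D.
                  branch 2.1.2.2.2 (add !!E):
                    !(B && D): β-rule — branch into !B  //  !D.
                      branch 2.1.2.2.2.1 (add !B):
                        (D || D): β-rule — branch into D  //  D.
                          branch 2.1.2.2.2.1.1 (add D):
                            × closes — contains both D and !D.
                          branch 2.1.2.2.2.1.2 (add D):
                            × closes — contains both D and !D.
                      branch 2.1.2.2.2.2 (add !D):
                        (D || D): β-rule — branch into D  //  D.
                          branch 2.1.2.2.2.2.1 (add D):
                            × closes — contains both D and !D.
                          branch 2.1.2.2.2.2.2 (add D):
                            × closes — contains both D and !D.
      branch 2.2 (add !A):
        !((B && D) == (D || D)): β-rule — branch into (B && D), !(D || D)  //  !(B && D), (D || D).
          branch 2.2.1 (add (B && D), !(D || D)):
            (B && D): α-rule — add B, D.
            × closes — contains both D and !D.
          branch 2.2.2 (add !(B && D), (D || D)):
            ((B && D) == (D || D)): β-rule — branch into (B && D), (D || D)  //  !(B && D), !(D || D).
              branch 2.2.2.1 (add (B && D), (D || D)):
                (B && D): α-rule — add B, D.
                × closes — contains both D and !D.
              branch 2.2.2.2 (add !(B && D), !(D || D)):
                !(D || D): α-rule — add !D, !D.
                !(B && D): β-rule — branch into !B  //  !D.
                  branch 2.2.2.2.1 (add !B):
                    (D || D): β-rule — branch into D  //  D.
                      branch 2.2.2.2.1.1 (add D):
                        × closes — contains both D and !D.
                      branch 2.2.2.2.1.2 (add D):
                        × closes — contains both D and !D.
                  branch 2.2.2.2.2 (add !D):
                    (D || D): β-rule — branch into D  //  D.
                      branch 2.2.2.2.2.1 (add D):
                        × closes — contains both D and !D.
                      branch 2.2.2.2.2.2 (add D):
                        × closes — contains both D and !D.
All 17 branches close.
Every branch closed, so the negation is unsatisfiable and the formula is valid.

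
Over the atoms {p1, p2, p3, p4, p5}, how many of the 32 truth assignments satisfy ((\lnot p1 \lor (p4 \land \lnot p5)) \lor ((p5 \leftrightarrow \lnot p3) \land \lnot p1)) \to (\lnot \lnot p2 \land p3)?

Initial set: {(((\lnot p1 \lor (p4 \land \lnot p5)) \lor ((p5 \leftrightarrow \lnot p3) \land \lnot p1)) \to (\lnot \lnot p2 \land p3))}.
(((\lnot p1 \lor (p4 \land \lnot p5)) \lor ((p5 \leftrightarrow \lnot p3) \land \lnot p1)) \to (\lnot \lnot p2 \land p3)): β-rule — branch into \lnot ((\lnot p1 \lor (p4 \land \lnot p5)) \lor ((p5 \leftrightarrow \lnot p3) \land \lnot p1))  //  (\lnot \lnot p2 \land p3).
  branch 1 (add \lnot ((\lnot p1 \lor (p4 \land \lnot p5)) \lor ((p5 \leftrightarrow \lnot p3) \land \lnot p1))):
    \lnot ((\lnot p1 \lor (p4 \land \lnot p5)) \lor ((p5 \leftrightarrow \lnot p3) \land \lnot p1)): α-rule — add \lnot (\lnot p1 \lor (p4 \land \lnot p5)), \lnot ((p5 \leftrightarrow \lnot p3) \land \lnot p1).
    \lnot (\lnot p1 \lor (p4 \land \lnot p5)): α-rule — add \lnot \lnot p1, \lnot (p4 \land \lnot p5).
    \lnot ((p5 \leftrightarrow \lnot p3) \land \lnot p1): β-rule — branch into \lnot (p5 \leftrightarrow \lnot p3)  //  \lnot \lnot p1.
      branch 1.1 (add \lnot (p5 \leftrightarrow \lnot p3)):
        \lnot (p4 \land \lnot p5): β-rule — branch into \lnot p4  //  \lnot \lnot p5.
          branch 1.1.1 (add \lnot p4):
            \lnot (p5 \leftrightarrow \lnot p3): β-rule — branch into p5, \lnot \lnot p3  //  \lnot p5, \lnot p3.
              branch 1.1.1.1 (add p5, \lnot \lnot p3):
                ○ open, literals {p1=1, p3=1, p4=0, p5=1}.
              branch 1.1.1.2 (add \lnot p5, \lnot p3):
                ○ open, literals {p1=1, p3=0, p4=0, p5=0}.
          branch 1.1.2 (add \lnot \lnot p5):
            \lnot (p5 \leftrightarrow \lnot p3): β-rule — branch into p5, \lnot \lnot p3  //  \lnot p5, \lnot p3.
              branch 1.1.2.1 (add p5, \lnot \lnot p3):
                ○ open, literals {p1=1, p3=1, p5=1}.
              branch 1.1.2.2 (add \lnot p5, \lnot p3):
                × closes — contains both p5 and \lnot p5.
      branch 1.2 (add \lnot \lnot p1):
        \lnot (p4 \land \lnot p5): β-rule — branch into \lnot p4  //  \lnot \lnot p5.
          branch 1.2.1 (add \lnot p4):
            ○ open, literals {p1=1, p4=0}.
          branch 1.2.2 (add \lnot \lnot p5):
            ○ open, literals {p1=1, p5=1}.
  branch 2 (add (\lnot \lnot p2 \land p3)):
    (\lnot \lnot p2 \land p3): α-rule — add \lnot \lnot p2, p3.
    \lnot \lnot p2: drop double negation, giving p2.
    ○ open, literals {p2=1, p3=1}.
1 branch closed, 6 open.
Each open branch fixes some atoms; the unmentioned ones are free. Counting distinct full assignments: branch {p1=1, p3=1, p4=0, p5=1} (p2) contributes 2 new; branch {p1=1, p3=0, p4=0, p5=0} (p2) contributes 2 new; branch {p1=1, p3=1, p5=1} (p2, p4) contributes 2 new; branch {p1=1, p4=0} (p2, p3, p5) contributes 4 new; branch {p1=1, p5=1} (p2, p3, p4) contributes 2 new; branch {p2=1, p3=1} (p1, p4, p5) contributes 5 new. Total: 17.

17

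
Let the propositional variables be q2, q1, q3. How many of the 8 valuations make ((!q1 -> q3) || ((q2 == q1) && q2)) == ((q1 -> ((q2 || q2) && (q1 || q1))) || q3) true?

5

Initial set: {(((!q1 -> q3) || ((q2 == q1) && q2)) == ((q1 -> ((q2 || q2) && (q1 || q1))) || q3))}.
(((!q1 -> q3) || ((q2 == q1) && q2)) == ((q1 -> ((q2 || q2) && (q1 || q1))) || q3)): β-rule — branch into ((!q1 -> q3) || ((q2 == q1) && q2)), ((q1 -> ((q2 || q2) && (q1 || q1))) || q3)  //  !((!q1 -> q3) || ((q2 == q1) && q2)), !((q1 -> ((q2 || q2) && (q1 || q1))) || q3).
  branch 1 (add ((!q1 -> q3) || ((q2 == q1) && q2)), ((q1 -> ((q2 || q2) && (q1 || q1))) || q3)):
    ((!q1 -> q3) || ((q2 == q1) && q2)): β-rule — branch into (!q1 -> q3)  //  ((q2 == q1) && q2).
      branch 1.1 (add (!q1 -> q3)):
        ((q1 -> ((q2 || q2) && (q1 || q1))) || q3): β-rule — branch into (q1 -> ((q2 || q2) && (q1 || q1)))  //  q3.
          branch 1.1.1 (add (q1 -> ((q2 || q2) && (q1 || q1)))):
            (!q1 -> q3): β-rule — branch into !!q1  //  q3.
              branch 1.1.1.1 (add !!q1):
                (q1 -> ((q2 || q2) && (q1 || q1))): β-rule — branch into !q1  //  ((q2 || q2) && (q1 || q1)).
                  branch 1.1.1.1.1 (add !q1):
                    × closes — contains both q1 and !q1.
                  branch 1.1.1.1.2 (add ((q2 || q2) && (q1 || q1))):
                    ((q2 || q2) && (q1 || q1)): α-rule — add (q2 || q2), (q1 || q1).
                    (q2 || q2): β-rule — branch into q2  //  q2.
                      branch 1.1.1.1.2.1 (add q2):
                        (q1 || q1): β-rule — branch into q1  //  q1.
                          branch 1.1.1.1.2.1.1 (add q1):
                            ○ open, literals {q1=true, q2=true}.
                          branch 1.1.1.1.2.1.2 (add q1):
                            ○ open, literals {q1=true, q2=true}.
                      branch 1.1.1.1.2.2 (add q2):
                        (q1 || q1): β-rule — branch into q1  //  q1.
                          branch 1.1.1.1.2.2.1 (add q1):
                            ○ open, literals {q1=true, q2=true}.
                          branch 1.1.1.1.2.2.2 (add q1):
                            ○ open, literals {q1=true, q2=true}.
              branch 1.1.1.2 (add q3):
                (q1 -> ((q2 || q2) && (q1 || q1))): β-rule — branch into !q1  //  ((q2 || q2) && (q1 || q1)).
                  branch 1.1.1.2.1 (add !q1):
                    ○ open, literals {q1=false, q3=true}.
                  branch 1.1.1.2.2 (add ((q2 || q2) && (q1 || q1))):
                    ((q2 || q2) && (q1 || q1)): α-rule — add (q2 || q2), (q1 || q1).
                    (q2 || q2): β-rule — branch into q2  //  q2.
                      branch 1.1.1.2.2.1 (add q2):
                        (q1 || q1): β-rule — branch into q1  //  q1.
                          branch 1.1.1.2.2.1.1 (add q1):
                            ○ open, literals {q1=true, q2=true, q3=true}.
                          branch 1.1.1.2.2.1.2 (add q1):
                            ○ open, literals {q1=true, q2=true, q3=true}.
                      branch 1.1.1.2.2.2 (add q2):
                        (q1 || q1): β-rule — branch into q1  //  q1.
                          branch 1.1.1.2.2.2.1 (add q1):
                            ○ open, literals {q1=true, q2=true, q3=true}.
                          branch 1.1.1.2.2.2.2 (add q1):
                            ○ open, literals {q1=true, q2=true, q3=true}.
          branch 1.1.2 (add q3):
            (!q1 -> q3): β-rule — branch into !!q1  //  q3.
              branch 1.1.2.1 (add !!q1):
                ○ open, literals {q1=true, q3=true}.
              branch 1.1.2.2 (add q3):
                ○ open, literals {q3=true}.
      branch 1.2 (add ((q2 == q1) && q2)):
        ((q2 == q1) && q2): α-rule — add (q2 == q1), q2.
        ((q1 -> ((q2 || q2) && (q1 || q1))) || q3): β-rule — branch into (q1 -> ((q2 || q2) && (q1 || q1)))  //  q3.
          branch 1.2.1 (add (q1 -> ((q2 || q2) && (q1 || q1)))):
            (q2 == q1): β-rule — branch into q2, q1  //  !q2, !q1.
              branch 1.2.1.1 (add q2, q1):
                (q1 -> ((q2 || q2) && (q1 || q1))): β-rule — branch into !q1  //  ((q2 || q2) && (q1 || q1)).
                  branch 1.2.1.1.1 (add !q1):
                    × closes — contains both q1 and !q1.
                  branch 1.2.1.1.2 (add ((q2 || q2) && (q1 || q1))):
                    ((q2 || q2) && (q1 || q1)): α-rule — add (q2 || q2), (q1 || q1).
                    (q2 || q2): β-rule — branch into q2  //  q2.
                      branch 1.2.1.1.2.1 (add q2):
                        (q1 || q1): β-rule — branch into q1  //  q1.
                          branch 1.2.1.1.2.1.1 (add q1):
                            ○ open, literals {q1=true, q2=true}.
                          branch 1.2.1.1.2.1.2 (add q1):
                            ○ open, literals {q1=true, q2=true}.
                      branch 1.2.1.1.2.2 (add q2):
                        (q1 || q1): β-rule — branch into q1  //  q1.
                          branch 1.2.1.1.2.2.1 (add q1):
                            ○ open, literals {q1=true, q2=true}.
                          branch 1.2.1.1.2.2.2 (add q1):
                            ○ open, literals {q1=true, q2=true}.
              branch 1.2.1.2 (add !q2, !q1):
                × closes — contains both q2 and !q2.
          branch 1.2.2 (add q3):
            (q2 == q1): β-rule — branch into q2, q1  //  !q2, !q1.
              branch 1.2.2.1 (add q2, q1):
                ○ open, literals {q1=true, q2=true, q3=true}.
              branch 1.2.2.2 (add !q2, !q1):
                × closes — contains both q2 and !q2.
  branch 2 (add !((!q1 -> q3) || ((q2 == q1) && q2)), !((q1 -> ((q2 || q2) && (q1 || q1))) || q3)):
    !((!q1 -> q3) || ((q2 == q1) && q2)): α-rule — add !(!q1 -> q3), !((q2 == q1) && q2).
    !((q1 -> ((q2 || q2) && (q1 || q1))) || q3): α-rule — add !(q1 -> ((q2 || q2) && (q1 || q1))), !q3.
    !(!q1 -> q3): α-rule — add !q1, !q3.
    !(q1 -> ((q2 || q2) && (q1 || q1))): α-rule — add q1, !((q2 || q2) && (q1 || q1)).
    × closes — contains both q1 and !q1.
5 branches closed, 16 open.
Each open branch fixes some atoms; the unmentioned ones are free. Counting distinct full assignments: branch {q1=true, q2=true} (q3) contributes 2 new; branch {q1=true, q2=true} (q3) contributes 0 new; branch {q1=true, q2=true} (q3) contributes 0 new; branch {q1=true, q2=true} (q3) contributes 0 new; branch {q1=false, q3=true} (q2) contributes 2 new; branch {q1=true, q2=true, q3=true} (none free) contributes 0 new; branch {q1=true, q2=true, q3=true} (none free) contributes 0 new; branch {q1=true, q2=true, q3=true} (none free) contributes 0 new; branch {q1=true, q2=true, q3=true} (none free) contributes 0 new; branch {q1=true, q3=true} (q2) contributes 1 new; branch {q3=true} (q2, q1) contributes 0 new; branch {q1=true, q2=true} (q3) contributes 0 new; branch {q1=true, q2=true} (q3) contributes 0 new; branch {q1=true, q2=true} (q3) contributes 0 new; branch {q1=true, q2=true} (q3) contributes 0 new; branch {q1=true, q2=true, q3=true} (none free) contributes 0 new. Total: 5.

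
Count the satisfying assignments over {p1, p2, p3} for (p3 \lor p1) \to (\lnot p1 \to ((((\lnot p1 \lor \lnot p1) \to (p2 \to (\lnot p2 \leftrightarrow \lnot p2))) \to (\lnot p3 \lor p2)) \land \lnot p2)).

Initial set: {((p3 \lor p1) \to (\lnot p1 \to ((((\lnot p1 \lor \lnot p1) \to (p2 \to (\lnot p2 \leftrightarrow \lnot p2))) \to (\lnot p3 \lor p2)) \land \lnot p2)))}.
((p3 \lor p1) \to (\lnot p1 \to ((((\lnot p1 \lor \lnot p1) \to (p2 \to (\lnot p2 \leftrightarrow \lnot p2))) \to (\lnot p3 \lor p2)) \land \lnot p2))): β-rule — branch into \lnot (p3 \lor p1)  //  (\lnot p1 \to ((((\lnot p1 \lor \lnot p1) \to (p2 \to (\lnot p2 \leftrightarrow \lnot p2))) \to (\lnot p3 \lor p2)) \land \lnot p2)).
  branch 1 (add \lnot (p3 \lor p1)):
    \lnot (p3 \lor p1): α-rule — add \lnot p3, \lnot p1.
    ○ open, literals {p1=false, p3=false}.
  branch 2 (add (\lnot p1 \to ((((\lnot p1 \lor \lnot p1) \to (p2 \to (\lnot p2 \leftrightarrow \lnot p2))) \to (\lnot p3 \lor p2)) \land \lnot p2))):
    (\lnot p1 \to ((((\lnot p1 \lor \lnot p1) \to (p2 \to (\lnot p2 \leftrightarrow \lnot p2))) \to (\lnot p3 \lor p2)) \land \lnot p2)): β-rule — branch into \lnot \lnot p1  //  ((((\lnot p1 \lor \lnot p1) \to (p2 \to (\lnot p2 \leftrightarrow \lnot p2))) \to (\lnot p3 \lor p2)) \land \lnot p2).
      branch 2.1 (add \lnot \lnot p1):
        ○ open, literals {p1=true}.
      branch 2.2 (add ((((\lnot p1 \lor \lnot p1) \to (p2 \to (\lnot p2 \leftrightarrow \lnot p2))) \to (\lnot p3 \lor p2)) \land \lnot p2)):
        ((((\lnot p1 \lor \lnot p1) \to (p2 \to (\lnot p2 \leftrightarrow \lnot p2))) \to (\lnot p3 \lor p2)) \land \lnot p2): α-rule — add (((\lnot p1 \lor \lnot p1) \to (p2 \to (\lnot p2 \leftrightarrow \lnot p2))) \to (\lnot p3 \lor p2)), \lnot p2.
        (((\lnot p1 \lor \lnot p1) \to (p2 \to (\lnot p2 \leftrightarrow \lnot p2))) \to (\lnot p3 \lor p2)): β-rule — branch into \lnot ((\lnot p1 \lor \lnot p1) \to (p2 \to (\lnot p2 \leftrightarrow \lnot p2)))  //  (\lnot p3 \lor p2).
          branch 2.2.1 (add \lnot ((\lnot p1 \lor \lnot p1) \to (p2 \to (\lnot p2 \leftrightarrow \lnot p2)))):
            \lnot ((\lnot p1 \lor \lnot p1) \to (p2 \to (\lnot p2 \leftrightarrow \lnot p2))): α-rule — add (\lnot p1 \lor \lnot p1), \lnot (p2 \to (\lnot p2 \leftrightarrow \lnot p2)).
            \lnot (p2 \to (\lnot p2 \leftrightarrow \lnot p2)): α-rule — add p2, \lnot (\lnot p2 \leftrightarrow \lnot p2).
            × closes — contains both p2 and \lnot p2.
          branch 2.2.2 (add (\lnot p3 \lor p2)):
            (\lnot p3 \lor p2): β-rule — branch into \lnot p3  //  p2.
              branch 2.2.2.1 (add \lnot p3):
                ○ open, literals {p2=false, p3=false}.
              branch 2.2.2.2 (add p2):
                × closes — contains both p2 and \lnot p2.
2 branches closed, 3 open.
Each open branch fixes some atoms; the unmentioned ones are free. Counting distinct full assignments: branch {p1=false, p3=false} (p2) contributes 2 new; branch {p1=true} (p2, p3) contributes 4 new; branch {p2=false, p3=false} (p1) contributes 0 new. Total: 6.

6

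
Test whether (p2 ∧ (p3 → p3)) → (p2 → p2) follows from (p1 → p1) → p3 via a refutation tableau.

Initial set: {((p1 → p1) → p3); ¬((p2 ∧ (p3 → p3)) → (p2 → p2))}.
¬((p2 ∧ (p3 → p3)) → (p2 → p2)): α-rule — add (p2 ∧ (p3 → p3)), ¬(p2 → p2).
(p2 ∧ (p3 → p3)): α-rule — add p2, (p3 → p3).
¬(p2 → p2): α-rule — add p2, ¬p2.
× closes — contains both p2 and ¬p2.
All 1 branch closes.
Every branch closed, so the premises entail the conclusion.

Yes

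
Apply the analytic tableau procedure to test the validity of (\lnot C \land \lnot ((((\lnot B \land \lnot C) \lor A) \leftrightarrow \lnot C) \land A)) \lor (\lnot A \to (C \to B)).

Assume the negation and expand:
Initial set: {F ((\lnot C \land \lnot ((((\lnot B \land \lnot C) \lor A) \leftrightarrow \lnot C) \land A)) \lor (\lnot A \to (C \to B)))}.
F ((\lnot C \land \lnot ((((\lnot B \land \lnot C) \lor A) \leftrightarrow \lnot C) \land A)) \lor (\lnot A \to (C \to B))): α-rule — add F (\lnot C \land \lnot ((((\lnot B \land \lnot C) \lor A) \leftrightarrow \lnot C) \land A)), F (\lnot A \to (C \to B)).
F (\lnot A \to (C \to B)): α-rule — add T \lnot A, F (C \to B).
F (C \to B): α-rule — add T C, F B.
F (\lnot C \land \lnot ((((\lnot B \land \lnot C) \lor A) \leftrightarrow \lnot C) \land A)): β-rule — branch into F \lnot C  //  F \lnot ((((\lnot B \land \lnot C) \lor A) \leftrightarrow \lnot C) \land A).
  branch 1 (add F \lnot C):
    ○ open, literals {A=false, B=false, C=true}.
  branch 2 (add F \lnot ((((\lnot B \land \lnot C) \lor A) \leftrightarrow \lnot C) \land A)):
    F \lnot ((((\lnot B \land \lnot C) \lor A) \leftrightarrow \lnot C) \land A): α-rule — add T (((\lnot B \land \lnot C) \lor A) \leftrightarrow \lnot C), T A.
    × closes — contains both A and \lnot A.
1 branch closed, 1 open.
An open branch gives a countermodel: A=false, B=false, C=true (unmentioned atoms arbitrary); under it the original formula is false.

Not valid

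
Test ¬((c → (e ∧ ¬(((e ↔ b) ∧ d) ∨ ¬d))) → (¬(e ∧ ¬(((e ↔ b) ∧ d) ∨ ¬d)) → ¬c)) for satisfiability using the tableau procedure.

Unsatisfiable

Initial set: {¬((c → (e ∧ ¬(((e ↔ b) ∧ d) ∨ ¬d))) → (¬(e ∧ ¬(((e ↔ b) ∧ d) ∨ ¬d)) → ¬c))}.
¬((c → (e ∧ ¬(((e ↔ b) ∧ d) ∨ ¬d))) → (¬(e ∧ ¬(((e ↔ b) ∧ d) ∨ ¬d)) → ¬c)): α-rule — add (c → (e ∧ ¬(((e ↔ b) ∧ d) ∨ ¬d))), ¬(¬(e ∧ ¬(((e ↔ b) ∧ d) ∨ ¬d)) → ¬c).
¬(¬(e ∧ ¬(((e ↔ b) ∧ d) ∨ ¬d)) → ¬c): α-rule — add ¬(e ∧ ¬(((e ↔ b) ∧ d) ∨ ¬d)), ¬¬c.
(c → (e ∧ ¬(((e ↔ b) ∧ d) ∨ ¬d))): β-rule — branch into ¬c  //  (e ∧ ¬(((e ↔ b) ∧ d) ∨ ¬d)).
  branch 1 (add ¬c):
    × closes — contains both c and ¬c.
  branch 2 (add (e ∧ ¬(((e ↔ b) ∧ d) ∨ ¬d))):
    (e ∧ ¬(((e ↔ b) ∧ d) ∨ ¬d)): α-rule — add e, ¬(((e ↔ b) ∧ d) ∨ ¬d).
    ¬(((e ↔ b) ∧ d) ∨ ¬d): α-rule — add ¬((e ↔ b) ∧ d), ¬¬d.
    ¬(e ∧ ¬(((e ↔ b) ∧ d) ∨ ¬d)): β-rule — branch into ¬e  //  ¬¬(((e ↔ b) ∧ d) ∨ ¬d).
      branch 2.1 (add ¬e):
        × closes — contains both e and ¬e.
      branch 2.2 (add ¬¬(((e ↔ b) ∧ d) ∨ ¬d)):
        ¬((e ↔ b) ∧ d): β-rule — branch into ¬(e ↔ b)  //  ¬d.
          branch 2.2.1 (add ¬(e ↔ b)):
            ¬¬(((e ↔ b) ∧ d) ∨ ¬d): β-rule — branch into ((e ↔ b) ∧ d)  //  ¬d.
              branch 2.2.1.1 (add ((e ↔ b) ∧ d)):
                ((e ↔ b) ∧ d): α-rule — add (e ↔ b), d.
                ¬(e ↔ b): β-rule — branch into e, ¬b  //  ¬e, b.
                  branch 2.2.1.1.1 (add e, ¬b):
                    (e ↔ b): β-rule — branch into e, b  //  ¬e, ¬b.
                      branch 2.2.1.1.1.1 (add e, b):
                        × closes — contains both b and ¬b.
                      branch 2.2.1.1.1.2 (add ¬e, ¬b):
                        × closes — contains both e and ¬e.
                  branch 2.2.1.1.2 (add ¬e, b):
                    × closes — contains both e and ¬e.
              branch 2.2.1.2 (add ¬d):
                × closes — contains both d and ¬d.
          branch 2.2.2 (add ¬d):
            × closes — contains both d and ¬d.
All 7 branches close.
Every branch closed; the formula is unsatisfiable.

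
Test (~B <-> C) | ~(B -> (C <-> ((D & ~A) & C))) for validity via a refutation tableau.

Assume the negation and expand:
Initial set: {~((~B <-> C) | ~(B -> (C <-> ((D & ~A) & C))))}.
~((~B <-> C) | ~(B -> (C <-> ((D & ~A) & C)))): α-rule — add ~(~B <-> C), ~~(B -> (C <-> ((D & ~A) & C))).
~(~B <-> C): β-rule — branch into ~B, ~C  //  ~~B, C.
  branch 1 (add ~B, ~C):
    ~~(B -> (C <-> ((D & ~A) & C))): β-rule — branch into ~B  //  (C <-> ((D & ~A) & C)).
      branch 1.1 (add ~B):
        ○ open, literals {B=F, C=F}.
      branch 1.2 (add (C <-> ((D & ~A) & C))):
        (C <-> ((D & ~A) & C)): β-rule — branch into C, ((D & ~A) & C)  //  ~C, ~((D & ~A) & C).
          branch 1.2.1 (add C, ((D & ~A) & C)):
            × closes — contains both C and ~C.
          branch 1.2.2 (add ~C, ~((D & ~A) & C)):
            ~((D & ~A) & C): β-rule — branch into ~(D & ~A)  //  ~C.
              branch 1.2.2.1 (add ~(D & ~A)):
                ~(D & ~A): β-rule — branch into ~D  //  ~~A.
                  branch 1.2.2.1.1 (add ~D):
                    ○ open, literals {B=F, C=F, D=F}.
                  branch 1.2.2.1.2 (add ~~A):
                    ○ open, literals {A=T, B=F, C=F}.
              branch 1.2.2.2 (add ~C):
                ○ open, literals {B=F, C=F}.
  branch 2 (add ~~B, C):
    ~~(B -> (C <-> ((D & ~A) & C))): β-rule — branch into ~B  //  (C <-> ((D & ~A) & C)).
      branch 2.1 (add ~B):
        × closes — contains both B and ~B.
      branch 2.2 (add (C <-> ((D & ~A) & C))):
        (C <-> ((D & ~A) & C)): β-rule — branch into C, ((D & ~A) & C)  //  ~C, ~((D & ~A) & C).
          branch 2.2.1 (add C, ((D & ~A) & C)):
            ((D & ~A) & C): α-rule — add (D & ~A), C.
            (D & ~A): α-rule — add D, ~A.
            ○ open, literals {A=F, B=T, C=T, D=T}.
          branch 2.2.2 (add ~C, ~((D & ~A) & C)):
            × closes — contains both C and ~C.
3 branches closed, 5 open.
An open branch gives a countermodel: B=F, C=F (unmentioned atoms arbitrary); under it the original formula is false.

Not valid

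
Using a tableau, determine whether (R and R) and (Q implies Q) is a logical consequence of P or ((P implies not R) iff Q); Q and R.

Initial set: {(P or ((P implies not R) iff Q)); (Q and R); not ((R and R) and (Q implies Q))}.
(Q and R): α-rule — add Q, R.
(P or ((P implies not R) iff Q)): β-rule — branch into P  //  ((P implies not R) iff Q).
  branch 1 (add P):
    not ((R and R) and (Q implies Q)): β-rule — branch into not (R and R)  //  not (Q implies Q).
      branch 1.1 (add not (R and R)):
        not (R and R): β-rule — branch into not R  //  not R.
          branch 1.1.1 (add not R):
            × closes — contains both R and not R.
          branch 1.1.2 (add not R):
            × closes — contains both R and not R.
      branch 1.2 (add not (Q implies Q)):
        not (Q implies Q): α-rule — add Q, not Q.
        × closes — contains both Q and not Q.
  branch 2 (add ((P implies not R) iff Q)):
    not ((R and R) and (Q implies Q)): β-rule — branch into not (R and R)  //  not (Q implies Q).
      branch 2.1 (add not (R and R)):
        ((P implies not R) iff Q): β-rule — branch into (P implies not R), Q  //  not (P implies not R), not Q.
          branch 2.1.1 (add (P implies not R), Q):
            not (R and R): β-rule — branch into not R  //  not R.
              branch 2.1.1.1 (add not R):
                × closes — contains both R and not R.
              branch 2.1.1.2 (add not R):
                × closes — contains both R and not R.
          branch 2.1.2 (add not (P implies not R), not Q):
            × closes — contains both Q and not Q.
      branch 2.2 (add not (Q implies Q)):
        not (Q implies Q): α-rule — add Q, not Q.
        × closes — contains both Q and not Q.
All 7 branches close.
Every branch closed, so the premises entail the conclusion.

Yes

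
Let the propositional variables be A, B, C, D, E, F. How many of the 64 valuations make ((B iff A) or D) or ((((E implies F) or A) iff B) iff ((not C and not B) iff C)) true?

Initial set: {T (((B iff A) or D) or ((((E implies F) or A) iff B) iff ((not C and not B) iff C)))}.
T (((B iff A) or D) or ((((E implies F) or A) iff B) iff ((not C and not B) iff C))): β-rule — branch into T ((B iff A) or D)  //  T ((((E implies F) or A) iff B) iff ((not C and not B) iff C)).
  branch 1 (add T ((B iff A) or D)):
    T ((B iff A) or D): β-rule — branch into T (B iff A)  //  T D.
      branch 1.1 (add T (B iff A)):
        T (B iff A): β-rule — branch into T B, T A  //  F B, F A.
          branch 1.1.1 (add T B, T A):
            ○ open, literals {A=T, B=T}.
          branch 1.1.2 (add F B, F A):
            ○ open, literals {A=F, B=F}.
      branch 1.2 (add T D):
        ○ open, literals {D=T}.
  branch 2 (add T ((((E implies F) or A) iff B) iff ((not C and not B) iff C))):
    T ((((E implies F) or A) iff B) iff ((not C and not B) iff C)): β-rule — branch into T (((E implies F) or A) iff B), T ((not C and not B) iff C)  //  F (((E implies F) or A) iff B), F ((not C and not B) iff C).
      branch 2.1 (add T (((E implies F) or A) iff B), T ((not C and not B) iff C)):
        T (((E implies F) or A) iff B): β-rule — branch into T ((E implies F) or A), T B  //  F ((E implies F) or A), F B.
          branch 2.1.1 (add T ((E implies F) or A), T B):
            T ((not C and not B) iff C): β-rule — branch into T (not C and not B), T C  //  F (not C and not B), F C.
              branch 2.1.1.1 (add T (not C and not B), T C):
                T (not C and not B): α-rule — add T not C, T not B.
                × closes — contains both C and not C.
              branch 2.1.1.2 (add F (not C and not B), F C):
                T ((E implies F) or A): β-rule — branch into T (E implies F)  //  T A.
                  branch 2.1.1.2.1 (add T (E implies F)):
                    F (not C and not B): β-rule — branch into F not C  //  F not B.
                      branch 2.1.1.2.1.1 (add F not C):
                        × closes — contains both C and not C.
                      branch 2.1.1.2.1.2 (add F not B):
                        T (E implies F): β-rule — branch into F E  //  T F.
                          branch 2.1.1.2.1.2.1 (add F E):
                            ○ open, literals {B=T, C=F, E=F}.
                          branch 2.1.1.2.1.2.2 (add T F):
                            ○ open, literals {B=T, C=F, F=T}.
                  branch 2.1.1.2.2 (add T A):
                    F (not C and not B): β-rule — branch into F not C  //  F not B.
                      branch 2.1.1.2.2.1 (add F not C):
                        × closes — contains both C and not C.
                      branch 2.1.1.2.2.2 (add F not B):
                        ○ open, literals {A=T, B=T, C=F}.
          branch 2.1.2 (add F ((E implies F) or A), F B):
            F ((E implies F) or A): α-rule — add F (E implies F), F A.
            F (E implies F): α-rule — add T E, F F.
            T ((not C and not B) iff C): β-rule — branch into T (not C and not B), T C  //  F (not C and not B), F C.
              branch 2.1.2.1 (add T (not C and not B), T C):
                T (not C and not B): α-rule — add T not C, T not B.
                × closes — contains both C and not C.
              branch 2.1.2.2 (add F (not C and not B), F C):
                F (not C and not B): β-rule — branch into F not C  //  F not B.
                  branch 2.1.2.2.1 (add F not C):
                    × closes — contains both C and not C.
                  branch 2.1.2.2.2 (add F not B):
                    × closes — contains both B and not B.
      branch 2.2 (add F (((E implies F) or A) iff B), F ((not C and not B) iff C)):
        F (((E implies F) or A) iff B): β-rule — branch into T ((E implies F) or A), F B  //  F ((E implies F) or A), T B.
          branch 2.2.1 (add T ((E implies F) or A), F B):
            F ((not C and not B) iff C): β-rule — branch into T (not C and not B), F C  //  F (not C and not B), T C.
              branch 2.2.1.1 (add T (not C and not B), F C):
                T (not C and not B): α-rule — add T not C, T not B.
                T ((E implies F) or A): β-rule — branch into T (E implies F)  //  T A.
                  branch 2.2.1.1.1 (add T (E implies F)):
                    T (E implies F): β-rule — branch into F E  //  T F.
                      branch 2.2.1.1.1.1 (add F E):
                        ○ open, literals {B=F, C=F, E=F}.
                      branch 2.2.1.1.1.2 (add T F):
                        ○ open, literals {B=F, C=F, F=T}.
                  branch 2.2.1.1.2 (add T A):
                    ○ open, literals {A=T, B=F, C=F}.
              branch 2.2.1.2 (add F (not C and not B), T C):
                T ((E implies F) or A): β-rule — branch into T (E implies F)  //  T A.
                  branch 2.2.1.2.1 (add T (E implies F)):
                    F (not C and not B): β-rule — branch into F not C  //  F not B.
                      branch 2.2.1.2.1.1 (add F not C):
                        T (E implies F): β-rule — branch into F E  //  T F.
                          branch 2.2.1.2.1.1.1 (add F E):
                            ○ open, literals {B=F, C=T, E=F}.
                          branch 2.2.1.2.1.1.2 (add T F):
                            ○ open, literals {B=F, C=T, F=T}.
                      branch 2.2.1.2.1.2 (add F not B):
                        × closes — contains both B and not B.
                  branch 2.2.1.2.2 (add T A):
                    F (not C and not B): β-rule — branch into F not C  //  F not B.
                      branch 2.2.1.2.2.1 (add F not C):
                        ○ open, literals {A=T, B=F, C=T}.
                      branch 2.2.1.2.2.2 (add F not B):
                        × closes — contains both B and not B.
          branch 2.2.2 (add F ((E implies F) or A), T B):
            F ((E implies F) or A): α-rule — add F (E implies F), F A.
            F (E implies F): α-rule — add T E, F F.
            F ((not C and not B) iff C): β-rule — branch into T (not C and not B), F C  //  F (not C and not B), T C.
              branch 2.2.2.1 (add T (not C and not B), F C):
                T (not C and not B): α-rule — add T not C, T not B.
                × closes — contains both B and not B.
              branch 2.2.2.2 (add F (not C and not B), T C):
                F (not C and not B): β-rule — branch into F not C  //  F not B.
                  branch 2.2.2.2.1 (add F not C):
                    ○ open, literals {A=F, B=T, C=T, E=T, F=F}.
                  branch 2.2.2.2.2 (add F not B):
                    ○ open, literals {A=F, B=T, C=T, E=T, F=F}.
9 branches closed, 14 open.
Each open branch fixes some atoms; the unmentioned ones are free. Counting distinct full assignments: branch {A=T, B=T} (C, D, E, F) contributes 16 new; branch {A=F, B=F} (C, D, E, F) contributes 16 new; branch {D=T} (A, B, C, E, F) contributes 16 new; branch {B=T, C=F, E=F} (A, D, F) contributes 2 new; branch {B=T, C=F, F=T} (A, D, E) contributes 1 new; branch {A=T, B=T, C=F} (D, E, F) contributes 0 new; branch {B=F, C=F, E=F} (A, D, F) contributes 2 new; branch {B=F, C=F, F=T} (A, D, E) contributes 1 new; branch {A=T, B=F, C=F} (D, E, F) contributes 1 new; branch {B=F, C=T, E=F} (A, D, F) contributes 2 new; branch {B=F, C=T, F=T} (A, D, E) contributes 1 new; branch {A=T, B=F, C=T} (D, E, F) contributes 1 new; branch {A=F, B=T, C=T, E=T, F=F} (D) contributes 1 new; branch {A=F, B=T, C=T, E=T, F=F} (D) contributes 0 new. Total: 60.

60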